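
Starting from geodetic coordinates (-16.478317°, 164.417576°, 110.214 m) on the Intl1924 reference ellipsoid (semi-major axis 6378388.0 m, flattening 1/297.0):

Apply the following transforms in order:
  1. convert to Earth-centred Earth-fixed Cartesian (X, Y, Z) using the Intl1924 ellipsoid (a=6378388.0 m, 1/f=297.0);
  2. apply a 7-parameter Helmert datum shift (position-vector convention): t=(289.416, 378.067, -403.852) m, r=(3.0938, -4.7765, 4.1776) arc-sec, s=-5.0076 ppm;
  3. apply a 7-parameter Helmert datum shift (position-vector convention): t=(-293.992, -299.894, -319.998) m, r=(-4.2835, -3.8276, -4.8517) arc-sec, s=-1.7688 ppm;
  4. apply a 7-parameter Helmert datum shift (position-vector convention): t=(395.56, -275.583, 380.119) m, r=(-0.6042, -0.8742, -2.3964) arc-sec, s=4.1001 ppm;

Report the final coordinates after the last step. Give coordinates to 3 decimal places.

start: φ=-16.478317°, λ=164.417576°, h=110.214 m
→ ECEF (a=6378388.000, f=1/297.0): X=-5893296.7087, Y=1643489.4214, Z=-1797600.0216
→ Helmert 7p (PV): X=-5892969.4407, Y=1643766.8611, Z=-1798106.6922
→ Helmert 7p (PV): X=-5893180.9782, Y=1643565.3309, Z=-1798566.9998
→ Helmert 7p (PV): X=-5892782.8629, Y=1643359.6859, Z=-1798224.0463

X=-5892782.863 m, Y=1643359.686 m, Z=-1798224.046 m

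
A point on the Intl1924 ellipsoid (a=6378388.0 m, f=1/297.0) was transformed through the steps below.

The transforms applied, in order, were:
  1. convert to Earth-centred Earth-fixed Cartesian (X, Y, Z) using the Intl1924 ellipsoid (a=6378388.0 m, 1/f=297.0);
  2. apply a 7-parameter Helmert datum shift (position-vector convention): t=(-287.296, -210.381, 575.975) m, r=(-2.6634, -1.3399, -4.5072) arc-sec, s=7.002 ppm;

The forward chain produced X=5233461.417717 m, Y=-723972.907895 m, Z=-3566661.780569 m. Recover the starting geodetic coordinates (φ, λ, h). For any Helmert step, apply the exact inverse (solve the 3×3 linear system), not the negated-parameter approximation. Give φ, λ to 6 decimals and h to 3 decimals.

φ=-34.205427°, λ=-7.871648°, h=3355.913 m

start: X=5233461.4177, Y=-723972.9079, Z=-3566661.7806 m
→ Helmert⁻¹: X=5233704.7060, Y=-723597.0324, Z=-3567256.1197
→ geod (Bowring, a=6378388.000): φ=-34.20542700°, λ=-7.87164800°, h=3355.9130 m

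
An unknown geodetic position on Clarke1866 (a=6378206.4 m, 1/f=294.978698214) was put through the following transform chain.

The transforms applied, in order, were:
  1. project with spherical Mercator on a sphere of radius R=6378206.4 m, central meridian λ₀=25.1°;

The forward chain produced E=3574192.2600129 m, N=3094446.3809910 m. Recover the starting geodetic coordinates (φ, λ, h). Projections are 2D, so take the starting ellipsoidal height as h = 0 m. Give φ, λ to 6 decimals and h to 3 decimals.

start: E=3574192.2600, N=3094446.3810 m
→ merc⁻¹: φ=26.76717000°, λ=57.20716600°

φ=26.767170°, λ=57.207166°, h=0.000 m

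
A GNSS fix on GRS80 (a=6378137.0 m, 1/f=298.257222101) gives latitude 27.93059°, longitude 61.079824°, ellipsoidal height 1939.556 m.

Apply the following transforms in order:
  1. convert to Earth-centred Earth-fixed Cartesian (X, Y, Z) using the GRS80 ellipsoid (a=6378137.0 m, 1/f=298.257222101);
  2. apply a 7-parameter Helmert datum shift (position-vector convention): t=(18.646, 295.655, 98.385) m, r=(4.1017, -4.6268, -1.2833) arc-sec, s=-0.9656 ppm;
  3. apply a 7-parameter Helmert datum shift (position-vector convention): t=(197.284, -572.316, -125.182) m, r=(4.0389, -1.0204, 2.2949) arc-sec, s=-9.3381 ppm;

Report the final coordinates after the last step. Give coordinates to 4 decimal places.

X=2728036.6721 m, Y=4937139.1916 m, Z=2970832.1555 m

start: φ=27.930590°, λ=61.079824°, h=1939.556 m
→ ECEF (a=6378137.000, f=1/298.257222101): X=2727954.3994, Y=4937570.5965, Z=2970620.0034
→ Helmert 7p (PV): X=2727934.4960, Y=4937785.4390, Z=2970874.8981
→ Helmert 7p (PV): X=2728036.6721, Y=4937139.1916, Z=2970832.1555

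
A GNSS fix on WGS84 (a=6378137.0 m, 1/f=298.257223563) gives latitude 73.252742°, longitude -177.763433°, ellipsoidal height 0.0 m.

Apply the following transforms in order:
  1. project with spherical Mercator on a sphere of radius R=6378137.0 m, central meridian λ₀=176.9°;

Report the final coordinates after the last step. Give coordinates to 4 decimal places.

E=594063.9210 m, N=12220409.8297 m

start: φ=73.252742°, λ=-177.763433°, h=0.000 m
→ merc (R=6378137.0, λ₀=176.9°): E=594063.9210, N=12220409.8297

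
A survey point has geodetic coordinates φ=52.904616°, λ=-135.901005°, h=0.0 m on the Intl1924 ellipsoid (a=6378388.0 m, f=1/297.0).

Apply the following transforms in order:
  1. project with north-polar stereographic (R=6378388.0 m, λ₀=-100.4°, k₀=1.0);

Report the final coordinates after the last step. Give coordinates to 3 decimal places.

E=-2485567.408 m, N=-3484507.703 m

start: φ=52.904616°, λ=-135.901005°, h=0.000 m
→ stereo (R=6378388.0, λ₀=-100.4°): E=-2485567.4078, N=-3484507.7026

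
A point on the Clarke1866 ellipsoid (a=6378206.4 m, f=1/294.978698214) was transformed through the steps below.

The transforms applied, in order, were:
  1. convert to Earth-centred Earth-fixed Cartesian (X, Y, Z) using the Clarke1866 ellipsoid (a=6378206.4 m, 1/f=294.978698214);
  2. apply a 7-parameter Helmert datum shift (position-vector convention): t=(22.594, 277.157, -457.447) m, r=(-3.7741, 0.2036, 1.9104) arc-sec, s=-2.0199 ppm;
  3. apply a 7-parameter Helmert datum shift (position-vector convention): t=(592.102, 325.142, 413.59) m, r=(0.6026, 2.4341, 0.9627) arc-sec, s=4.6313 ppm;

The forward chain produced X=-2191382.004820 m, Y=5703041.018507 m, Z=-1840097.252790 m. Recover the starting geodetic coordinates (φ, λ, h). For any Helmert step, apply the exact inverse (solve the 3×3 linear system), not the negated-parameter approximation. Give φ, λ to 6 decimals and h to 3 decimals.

start: X=-2191382.0048, Y=5703041.0185, Z=-1840097.2528 m
→ Helmert⁻¹: X=-2191915.6190, Y=5702694.3188, Z=-1840544.8457
→ Helmert⁻¹: X=-2191888.0086, Y=5702482.6481, Z=-1839988.9387
→ geod (Bowring, a=6378206.400): φ=-16.86903900°, λ=111.02547900°, h=3901.2730 m

φ=-16.869039°, λ=111.025479°, h=3901.273 m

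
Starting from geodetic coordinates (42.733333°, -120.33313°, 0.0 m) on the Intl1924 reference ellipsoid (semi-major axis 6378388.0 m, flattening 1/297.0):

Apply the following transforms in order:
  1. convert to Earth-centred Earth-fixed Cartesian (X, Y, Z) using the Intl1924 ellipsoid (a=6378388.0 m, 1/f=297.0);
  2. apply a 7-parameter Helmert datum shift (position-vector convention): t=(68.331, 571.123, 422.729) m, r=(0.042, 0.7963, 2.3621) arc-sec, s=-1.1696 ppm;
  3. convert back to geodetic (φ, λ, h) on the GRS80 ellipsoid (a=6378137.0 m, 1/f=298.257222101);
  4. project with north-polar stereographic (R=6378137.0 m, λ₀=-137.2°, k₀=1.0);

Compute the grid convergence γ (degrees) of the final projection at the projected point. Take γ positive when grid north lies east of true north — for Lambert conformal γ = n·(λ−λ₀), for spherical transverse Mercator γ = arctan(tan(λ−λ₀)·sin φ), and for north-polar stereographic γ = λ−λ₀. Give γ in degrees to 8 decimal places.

16.86490473

start: φ=42.733333°, λ=-120.333130°, h=0.000 m
→ ECEF (a=6378388.000, f=1/297.0): X=-2369748.1103, Y=-4049960.0981, Z=4305864.0886
→ Helmert 7p (PV): X=-2369614.0054, Y=-4049412.2528, Z=4306290.1054
→ geod (Bowring, a=6378137.000): φ=42.73863220°, λ=-120.33509527°, h=101.0594 m
→ into stereo (λ₀=-137.2°): φ=42.73863220°, λ−λ₀=16.86490473°
convergence γ = 16.86490473°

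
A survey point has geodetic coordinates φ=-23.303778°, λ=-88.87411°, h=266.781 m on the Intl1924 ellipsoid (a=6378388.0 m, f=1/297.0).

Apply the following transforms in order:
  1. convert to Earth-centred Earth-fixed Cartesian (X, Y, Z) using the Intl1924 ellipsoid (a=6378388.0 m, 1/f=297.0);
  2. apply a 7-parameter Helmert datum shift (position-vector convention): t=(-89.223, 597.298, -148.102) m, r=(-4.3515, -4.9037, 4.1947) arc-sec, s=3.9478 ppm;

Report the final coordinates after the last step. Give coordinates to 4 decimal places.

X=115261.3974 m, Y=-5859714.9324 m, Z=-2507822.1748 m

start: φ=-23.303778°, λ=-88.874110°, h=266.781 m
→ ECEF (a=6378388.000, f=1/297.0): X=115171.3686, Y=-5860238.5313, Z=-2507790.5426
→ Helmert 7p (PV): X=115261.3974, Y=-5859714.9324, Z=-2507822.1748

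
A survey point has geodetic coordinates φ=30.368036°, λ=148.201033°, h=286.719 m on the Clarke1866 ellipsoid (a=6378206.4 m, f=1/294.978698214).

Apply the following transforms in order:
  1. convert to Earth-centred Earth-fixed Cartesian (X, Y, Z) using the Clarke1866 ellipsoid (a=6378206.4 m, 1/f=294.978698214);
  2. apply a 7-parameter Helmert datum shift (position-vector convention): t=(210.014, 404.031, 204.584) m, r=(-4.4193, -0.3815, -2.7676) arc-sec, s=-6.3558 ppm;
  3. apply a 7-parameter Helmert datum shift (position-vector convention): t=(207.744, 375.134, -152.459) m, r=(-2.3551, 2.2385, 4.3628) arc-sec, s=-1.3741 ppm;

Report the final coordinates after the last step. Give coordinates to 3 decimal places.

start: φ=30.368036°, λ=148.201033°, h=286.719 m
→ ECEF (a=6378206.400, f=1/294.978698214): X=-4681349.3002, Y=2902442.6941, Z=3205611.3961
→ Helmert 7p (PV): X=-4681076.5176, Y=2902959.7713, Z=3205724.7620
→ Helmert 7p (PV): X=-4680888.9528, Y=2903268.5073, Z=3205585.5540

X=-4680888.953 m, Y=2903268.507 m, Z=3205585.554 m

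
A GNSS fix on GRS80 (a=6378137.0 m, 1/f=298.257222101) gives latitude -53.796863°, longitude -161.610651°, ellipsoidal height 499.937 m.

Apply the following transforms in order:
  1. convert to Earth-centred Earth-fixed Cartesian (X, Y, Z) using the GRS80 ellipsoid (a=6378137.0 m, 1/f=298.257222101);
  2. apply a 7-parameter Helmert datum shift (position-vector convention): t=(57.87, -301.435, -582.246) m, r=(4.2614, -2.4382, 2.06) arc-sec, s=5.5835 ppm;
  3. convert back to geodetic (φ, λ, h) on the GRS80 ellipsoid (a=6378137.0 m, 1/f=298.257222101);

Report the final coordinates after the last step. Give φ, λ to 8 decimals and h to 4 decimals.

start: φ=-53.796863°, λ=-161.610651°, h=499.937 m
→ ECEF (a=6378137.000, f=1/298.257222101): X=-3582967.0988, Y=-1191154.7999, Z=-5123825.1517
→ Helmert 7p (PV): X=-3582856.7703, Y=-1191392.8115, Z=-5124502.9693
→ geod (Bowring, a=6378137.000): φ=-53.80067400°, λ=-161.60669552°, h=1029.4182 m

φ=-53.80067400°, λ=-161.60669552°, h=1029.4182 m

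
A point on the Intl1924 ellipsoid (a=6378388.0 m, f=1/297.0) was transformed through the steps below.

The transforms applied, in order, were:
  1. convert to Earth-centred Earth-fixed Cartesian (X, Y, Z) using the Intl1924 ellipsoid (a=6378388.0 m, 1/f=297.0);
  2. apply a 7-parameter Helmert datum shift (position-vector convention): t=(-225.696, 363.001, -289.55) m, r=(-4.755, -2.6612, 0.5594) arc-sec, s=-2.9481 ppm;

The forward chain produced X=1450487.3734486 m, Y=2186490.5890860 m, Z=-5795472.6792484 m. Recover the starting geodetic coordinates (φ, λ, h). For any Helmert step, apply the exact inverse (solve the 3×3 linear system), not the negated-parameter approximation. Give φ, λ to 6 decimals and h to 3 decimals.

φ=-65.786229°, λ=56.434588°, h=904.907 m

start: X=1450487.3734, Y=2186490.5891, Z=-5795472.6792 m
→ Helmert⁻¹: X=1450648.5071, Y=2186263.6942, Z=-5795168.5304
→ geod (Bowring, a=6378388.000): φ=-65.78622900°, λ=56.43458800°, h=904.9070 m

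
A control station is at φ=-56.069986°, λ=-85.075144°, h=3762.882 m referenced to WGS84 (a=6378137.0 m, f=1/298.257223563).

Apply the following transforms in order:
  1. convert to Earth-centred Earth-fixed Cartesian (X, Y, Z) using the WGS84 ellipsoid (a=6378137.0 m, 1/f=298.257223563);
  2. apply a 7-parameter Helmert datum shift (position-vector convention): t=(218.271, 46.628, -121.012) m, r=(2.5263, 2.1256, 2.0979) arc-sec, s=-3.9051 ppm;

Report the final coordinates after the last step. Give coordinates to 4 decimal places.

start: φ=-56.069986°, λ=-85.075144°, h=3762.882 m
→ ECEF (a=6378137.000, f=1/298.257223563): X=306522.6665, Y=-3557298.2927, Z=-5271917.8905
→ Helmert 7p (PV): X=306721.5934, Y=-3557170.0861, Z=-5272065.0429

X=306721.5934 m, Y=-3557170.0861 m, Z=-5272065.0429 m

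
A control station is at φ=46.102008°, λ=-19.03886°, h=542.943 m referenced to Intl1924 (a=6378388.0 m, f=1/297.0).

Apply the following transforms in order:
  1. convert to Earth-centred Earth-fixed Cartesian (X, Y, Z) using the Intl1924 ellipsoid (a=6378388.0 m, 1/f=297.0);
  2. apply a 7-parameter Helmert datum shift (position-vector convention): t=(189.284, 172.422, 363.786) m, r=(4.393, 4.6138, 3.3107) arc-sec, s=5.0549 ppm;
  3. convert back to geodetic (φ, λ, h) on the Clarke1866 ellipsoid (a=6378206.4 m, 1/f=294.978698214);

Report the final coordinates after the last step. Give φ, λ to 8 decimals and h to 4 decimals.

φ=46.10318899°, λ=-19.03579355°, h=1179.3027 m

start: φ=46.102008°, λ=-19.038860°, h=542.943 m
→ ECEF (a=6378388.000, f=1/297.0): X=4188368.0055, Y=-1445348.9966, Z=4573591.2608
→ Helmert 7p (PV): X=4188703.9645, Y=-1445214.0622, Z=4573853.6955
→ geod (Bowring, a=6378206.400): φ=46.10318899°, λ=-19.03579355°, h=1179.3027 m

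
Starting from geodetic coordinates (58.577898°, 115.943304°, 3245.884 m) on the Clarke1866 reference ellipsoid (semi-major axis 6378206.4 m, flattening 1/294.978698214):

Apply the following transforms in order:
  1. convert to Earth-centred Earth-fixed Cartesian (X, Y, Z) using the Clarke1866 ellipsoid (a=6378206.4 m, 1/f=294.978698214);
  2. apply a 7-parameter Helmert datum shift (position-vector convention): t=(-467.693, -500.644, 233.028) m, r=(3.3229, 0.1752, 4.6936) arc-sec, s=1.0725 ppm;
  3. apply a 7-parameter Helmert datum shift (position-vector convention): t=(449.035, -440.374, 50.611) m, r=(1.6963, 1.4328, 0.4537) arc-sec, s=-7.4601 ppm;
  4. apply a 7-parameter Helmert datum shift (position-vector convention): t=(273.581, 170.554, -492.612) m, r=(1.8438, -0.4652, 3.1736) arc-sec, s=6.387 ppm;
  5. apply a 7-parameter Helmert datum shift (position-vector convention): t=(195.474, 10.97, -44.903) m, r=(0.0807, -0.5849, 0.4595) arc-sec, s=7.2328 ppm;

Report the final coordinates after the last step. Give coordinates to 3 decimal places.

X=-1458728.493 m, Y=2998052.709 m, Z=5422032.710 m

start: φ=58.577898°, λ=115.943304°, h=3245.884 m
→ ECEF (a=6378206.400, f=1/294.978698214): X=-1459055.3657, Y=2999035.1712, Z=5422142.4788
→ Helmert 7p (PV): X=-1459588.2618, Y=2998417.1923, Z=5422430.8755
→ Helmert 7p (PV): X=-1459097.2672, Y=2997906.6462, Z=5422475.8319
→ Helmert 7p (PV): X=-1458891.3614, Y=2998025.4261, Z=5422041.3609
→ Helmert 7p (PV): X=-1458728.4933, Y=2998052.7089, Z=5422032.7105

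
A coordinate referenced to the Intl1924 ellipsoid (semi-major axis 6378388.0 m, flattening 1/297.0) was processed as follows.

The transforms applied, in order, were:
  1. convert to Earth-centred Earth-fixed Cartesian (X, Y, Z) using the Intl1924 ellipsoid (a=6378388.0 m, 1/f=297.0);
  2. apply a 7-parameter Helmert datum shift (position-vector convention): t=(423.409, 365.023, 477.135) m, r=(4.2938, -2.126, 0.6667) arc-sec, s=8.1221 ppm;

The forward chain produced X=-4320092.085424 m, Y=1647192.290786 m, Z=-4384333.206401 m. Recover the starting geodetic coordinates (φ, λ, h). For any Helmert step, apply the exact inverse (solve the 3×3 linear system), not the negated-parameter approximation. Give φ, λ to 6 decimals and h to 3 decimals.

start: X=-4320092.0854, Y=1647192.2908, Z=-4384333.2064 m
→ Helmert⁻¹: X=-4320520.2748, Y=1646736.5799, Z=-4384764.4756
→ geod (Bowring, a=6378388.000): φ=-43.67353200°, λ=159.13599900°, h=3997.1540 m

φ=-43.673532°, λ=159.135999°, h=3997.154 m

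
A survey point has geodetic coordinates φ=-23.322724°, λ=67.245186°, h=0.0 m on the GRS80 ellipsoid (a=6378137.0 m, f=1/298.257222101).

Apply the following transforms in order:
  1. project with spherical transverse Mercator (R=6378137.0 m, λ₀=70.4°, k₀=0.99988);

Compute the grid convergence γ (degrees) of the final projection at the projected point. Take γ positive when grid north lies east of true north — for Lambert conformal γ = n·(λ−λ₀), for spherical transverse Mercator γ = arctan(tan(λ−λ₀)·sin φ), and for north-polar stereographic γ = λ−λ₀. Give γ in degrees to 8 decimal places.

1.25008698

start: φ=-23.322724°, λ=67.245186°, h=0.000 m
→ into tm (λ₀=70.4°): φ=-23.32272400°, λ−λ₀=-3.15481400°
convergence γ = 1.25008698°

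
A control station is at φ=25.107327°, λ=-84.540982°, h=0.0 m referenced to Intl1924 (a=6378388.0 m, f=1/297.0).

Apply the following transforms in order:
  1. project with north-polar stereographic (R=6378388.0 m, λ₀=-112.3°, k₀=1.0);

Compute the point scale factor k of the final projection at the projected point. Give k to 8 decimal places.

1.40418355

start: φ=25.107327°, λ=-84.540982°, h=0.000 m
→ into stereo (λ₀=-112.3°): φ=25.10732700°, λ−λ₀=27.75901800°
scale k = 1.40418355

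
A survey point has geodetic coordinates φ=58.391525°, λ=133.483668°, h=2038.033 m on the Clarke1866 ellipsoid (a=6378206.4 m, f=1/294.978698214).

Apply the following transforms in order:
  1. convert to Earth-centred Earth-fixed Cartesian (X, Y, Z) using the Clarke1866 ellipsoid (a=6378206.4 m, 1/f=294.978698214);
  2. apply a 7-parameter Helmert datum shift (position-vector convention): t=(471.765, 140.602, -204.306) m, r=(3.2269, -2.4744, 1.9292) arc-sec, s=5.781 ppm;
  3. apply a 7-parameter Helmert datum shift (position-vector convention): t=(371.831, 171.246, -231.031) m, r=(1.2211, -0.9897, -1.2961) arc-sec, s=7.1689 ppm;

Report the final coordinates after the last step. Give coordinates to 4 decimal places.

start: φ=58.391525°, λ=133.483668°, h=2038.033 m
→ ECEF (a=6378206.400, f=1/294.978698214): X=-2306807.6154, Y=2432256.1609, Z=5410256.6445
→ Helmert 7p (PV): X=-2306436.8382, Y=2432304.6071, Z=5410093.9936
→ Helmert 7p (PV): X=-2306092.2168, Y=2432475.7547, Z=5409905.0797

X=-2306092.2168 m, Y=2432475.7547 m, Z=5409905.0797 m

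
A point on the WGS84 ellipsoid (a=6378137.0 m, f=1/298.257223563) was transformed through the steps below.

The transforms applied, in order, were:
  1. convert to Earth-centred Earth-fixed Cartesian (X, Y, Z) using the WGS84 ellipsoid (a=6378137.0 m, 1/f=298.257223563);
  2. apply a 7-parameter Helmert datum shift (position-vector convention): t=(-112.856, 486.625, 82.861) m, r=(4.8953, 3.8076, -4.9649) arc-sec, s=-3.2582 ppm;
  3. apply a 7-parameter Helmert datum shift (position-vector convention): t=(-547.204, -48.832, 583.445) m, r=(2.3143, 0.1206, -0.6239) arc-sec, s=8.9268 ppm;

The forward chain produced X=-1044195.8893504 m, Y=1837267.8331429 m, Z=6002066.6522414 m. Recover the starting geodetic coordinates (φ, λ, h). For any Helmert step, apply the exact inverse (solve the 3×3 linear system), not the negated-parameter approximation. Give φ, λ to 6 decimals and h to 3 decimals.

start: X=-1044195.8894, Y=1837267.8331, Z=6002066.6522 m
→ Helmert⁻¹: X=-1043648.4355, Y=1837364.4432, Z=6001408.4082
→ Helmert⁻¹: X=-1043693.9794, Y=1837001.1098, Z=6001282.2367
→ geod (Bowring, a=6378137.000): φ=70.72524900°, λ=119.60311500°, h=3231.2490 m

φ=70.725249°, λ=119.603115°, h=3231.249 m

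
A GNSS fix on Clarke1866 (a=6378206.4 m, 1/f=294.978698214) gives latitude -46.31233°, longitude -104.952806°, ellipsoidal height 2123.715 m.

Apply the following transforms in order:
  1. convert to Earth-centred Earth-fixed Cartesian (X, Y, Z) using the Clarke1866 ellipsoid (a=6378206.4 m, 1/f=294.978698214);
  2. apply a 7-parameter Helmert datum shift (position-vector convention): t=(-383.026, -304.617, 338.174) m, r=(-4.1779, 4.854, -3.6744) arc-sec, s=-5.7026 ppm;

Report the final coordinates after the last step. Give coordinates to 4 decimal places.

X=-1139703.1714 m, Y=-4265741.4947 m, Z=-4590150.0219 m

start: φ=-46.312330°, λ=-104.952806°, h=2123.715 m
→ ECEF (a=6378206.400, f=1/294.978698214): X=-1139142.6283, Y=-4265388.5113, Z=-4590627.5767
→ Helmert 7p (PV): X=-1139703.1714, Y=-4265741.4947, Z=-4590150.0219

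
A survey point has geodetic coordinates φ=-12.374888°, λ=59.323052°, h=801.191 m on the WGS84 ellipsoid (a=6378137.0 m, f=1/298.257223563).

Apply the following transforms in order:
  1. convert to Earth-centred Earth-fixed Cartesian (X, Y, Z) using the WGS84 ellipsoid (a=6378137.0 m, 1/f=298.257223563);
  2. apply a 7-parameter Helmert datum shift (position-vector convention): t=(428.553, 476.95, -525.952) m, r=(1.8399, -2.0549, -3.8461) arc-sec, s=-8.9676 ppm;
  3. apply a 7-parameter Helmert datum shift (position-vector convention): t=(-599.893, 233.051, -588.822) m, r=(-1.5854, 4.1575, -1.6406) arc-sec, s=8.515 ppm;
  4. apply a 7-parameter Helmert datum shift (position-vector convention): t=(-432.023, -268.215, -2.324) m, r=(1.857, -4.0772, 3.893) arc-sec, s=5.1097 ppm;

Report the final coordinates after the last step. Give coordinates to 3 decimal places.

start: φ=-12.374888°, λ=59.323052°, h=801.191 m
→ ECEF (a=6378137.000, f=1/298.257223563): X=3179388.9995, Y=5359612.2359, Z=-1358111.0108
→ Helmert 7p (PV): X=3179902.5077, Y=5359993.9537, Z=-1358545.3019
→ Helmert 7p (PV): X=3179344.9413, Y=5360236.9102, Z=-1359250.9855
→ Helmert 7p (PV): X=3178854.8634, Y=5360068.3284, Z=-1359149.1506

X=3178854.863 m, Y=5360068.328 m, Z=-1359149.151 m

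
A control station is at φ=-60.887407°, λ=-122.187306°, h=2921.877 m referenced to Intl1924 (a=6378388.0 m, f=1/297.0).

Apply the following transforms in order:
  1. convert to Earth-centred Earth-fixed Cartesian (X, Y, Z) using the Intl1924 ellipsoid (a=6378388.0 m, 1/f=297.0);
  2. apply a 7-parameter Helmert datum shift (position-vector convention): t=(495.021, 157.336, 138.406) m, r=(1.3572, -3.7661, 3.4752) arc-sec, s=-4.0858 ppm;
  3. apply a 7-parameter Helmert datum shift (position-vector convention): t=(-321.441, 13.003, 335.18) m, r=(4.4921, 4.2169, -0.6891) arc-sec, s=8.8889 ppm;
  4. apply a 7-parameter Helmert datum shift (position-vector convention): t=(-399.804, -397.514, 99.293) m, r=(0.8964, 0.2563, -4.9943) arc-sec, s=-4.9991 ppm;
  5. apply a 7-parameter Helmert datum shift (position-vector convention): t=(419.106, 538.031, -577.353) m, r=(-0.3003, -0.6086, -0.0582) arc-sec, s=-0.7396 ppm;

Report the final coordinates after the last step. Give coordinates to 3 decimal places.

start: φ=-60.887407°, λ=-122.187306°, h=2921.877 m
→ ECEF (a=6378388.000, f=1/297.0): X=-1658087.0349, Y=-2634291.6742, Z=-5551922.6868
→ Helmert 7p (PV): X=-1657439.4865, Y=-2634114.9798, Z=-5551809.2042
→ Helmert 7p (PV): X=-1657897.9634, Y=-2633998.9438, Z=-5551546.8556
→ Helmert 7p (PV): X=-1658360.1544, Y=-2634319.0214, Z=-5551429.1967
→ Helmert 7p (PV): X=-1657924.1853, Y=-2633786.6564, Z=-5552003.5017

X=-1657924.185 m, Y=-2633786.656 m, Z=-5552003.502 m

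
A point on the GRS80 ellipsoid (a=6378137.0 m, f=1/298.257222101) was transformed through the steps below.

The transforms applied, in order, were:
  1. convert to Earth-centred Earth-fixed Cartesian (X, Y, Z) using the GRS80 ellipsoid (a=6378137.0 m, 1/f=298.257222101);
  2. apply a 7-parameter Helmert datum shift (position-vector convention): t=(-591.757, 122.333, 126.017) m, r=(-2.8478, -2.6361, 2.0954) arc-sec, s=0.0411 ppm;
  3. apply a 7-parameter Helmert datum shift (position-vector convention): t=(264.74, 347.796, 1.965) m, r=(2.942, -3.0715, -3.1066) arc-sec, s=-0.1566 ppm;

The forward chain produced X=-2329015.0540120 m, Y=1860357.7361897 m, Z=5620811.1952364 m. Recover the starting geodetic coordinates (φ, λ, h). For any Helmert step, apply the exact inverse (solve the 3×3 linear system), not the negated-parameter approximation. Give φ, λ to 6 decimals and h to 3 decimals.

start: X=-2329015.0540, Y=1860357.7362, Z=5620811.1952 m
→ Helmert⁻¹: X=-2329224.4736, Y=1860055.3215, Z=5620818.2647
→ Helmert⁻¹: X=-2328541.8926, Y=1859878.9642, Z=5620747.4543
→ geod (Bowring, a=6378137.000): φ=62.22623900°, λ=141.38454800°, h=496.2380 m

φ=62.226239°, λ=141.384548°, h=496.238 m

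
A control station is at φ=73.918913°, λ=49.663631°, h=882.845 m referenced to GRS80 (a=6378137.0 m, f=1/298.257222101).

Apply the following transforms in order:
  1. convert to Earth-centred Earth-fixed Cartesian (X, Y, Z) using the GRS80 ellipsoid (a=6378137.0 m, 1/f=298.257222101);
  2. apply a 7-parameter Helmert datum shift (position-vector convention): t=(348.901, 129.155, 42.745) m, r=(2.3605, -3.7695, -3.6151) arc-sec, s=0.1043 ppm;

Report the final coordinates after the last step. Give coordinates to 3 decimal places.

start: φ=73.918913°, λ=49.663631°, h=882.845 m
→ ECEF (a=6378137.000, f=1/298.257222101): X=1147265.4045, Y=1351069.4423, Z=6107286.3431
→ Helmert 7p (PV): X=1147526.4937, Y=1351108.7388, Z=6107366.1531

X=1147526.494 m, Y=1351108.739 m, Z=6107366.153 m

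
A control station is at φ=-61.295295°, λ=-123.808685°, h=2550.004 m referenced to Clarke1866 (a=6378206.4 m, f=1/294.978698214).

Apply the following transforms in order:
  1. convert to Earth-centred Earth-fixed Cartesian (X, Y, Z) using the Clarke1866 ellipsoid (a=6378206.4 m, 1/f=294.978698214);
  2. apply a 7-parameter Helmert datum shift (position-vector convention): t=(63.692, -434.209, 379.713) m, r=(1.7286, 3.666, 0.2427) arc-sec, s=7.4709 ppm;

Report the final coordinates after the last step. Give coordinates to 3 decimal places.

X=-1709737.225 m, Y=-2553478.892 m, Z=-5572914.689 m

start: φ=-61.295295°, λ=-123.808685°, h=2550.004 m
→ ECEF (a=6378206.400, f=1/294.978698214): X=-1709692.0919, Y=-2553070.3050, Z=-5573261.7558
→ Helmert 7p (PV): X=-1709737.2246, Y=-2553478.8925, Z=-5572914.6892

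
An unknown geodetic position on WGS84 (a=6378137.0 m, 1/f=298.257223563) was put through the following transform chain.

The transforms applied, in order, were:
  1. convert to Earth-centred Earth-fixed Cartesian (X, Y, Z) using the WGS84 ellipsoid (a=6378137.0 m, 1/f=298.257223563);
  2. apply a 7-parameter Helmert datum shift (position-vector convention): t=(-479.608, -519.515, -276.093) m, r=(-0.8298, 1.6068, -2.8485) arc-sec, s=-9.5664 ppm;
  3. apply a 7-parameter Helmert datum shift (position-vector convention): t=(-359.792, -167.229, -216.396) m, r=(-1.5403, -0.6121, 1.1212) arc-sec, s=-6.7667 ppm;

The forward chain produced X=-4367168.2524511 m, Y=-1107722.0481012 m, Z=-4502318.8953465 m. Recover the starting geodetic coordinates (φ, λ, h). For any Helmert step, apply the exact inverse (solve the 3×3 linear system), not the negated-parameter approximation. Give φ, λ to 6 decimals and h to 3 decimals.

start: X=-4367168.2525, Y=-1107722.0481, Z=-4502318.8953 m
→ Helmert⁻¹: X=-4366857.3899, Y=-1107504.9566, Z=-4502128.2755
→ Helmert⁻¹: X=-4366369.1947, Y=-1107038.2195, Z=-4501933.7170
→ geod (Bowring, a=6378137.000): φ=-45.17592800°, λ=-165.77315600°, h=1101.9160 m

φ=-45.175928°, λ=-165.773156°, h=1101.916 m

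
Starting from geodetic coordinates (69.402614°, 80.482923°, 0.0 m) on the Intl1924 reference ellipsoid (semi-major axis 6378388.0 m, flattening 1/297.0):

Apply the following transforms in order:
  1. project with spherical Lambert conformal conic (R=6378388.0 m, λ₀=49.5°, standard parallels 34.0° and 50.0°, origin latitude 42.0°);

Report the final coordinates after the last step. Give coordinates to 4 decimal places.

E=1360381.4464 m, N=3410626.7996 m

start: φ=69.402614°, λ=80.482923°, h=0.000 m
→ lcc (R=6378388.0, λ₀=49.5°): E=1360381.4464, N=3410626.7996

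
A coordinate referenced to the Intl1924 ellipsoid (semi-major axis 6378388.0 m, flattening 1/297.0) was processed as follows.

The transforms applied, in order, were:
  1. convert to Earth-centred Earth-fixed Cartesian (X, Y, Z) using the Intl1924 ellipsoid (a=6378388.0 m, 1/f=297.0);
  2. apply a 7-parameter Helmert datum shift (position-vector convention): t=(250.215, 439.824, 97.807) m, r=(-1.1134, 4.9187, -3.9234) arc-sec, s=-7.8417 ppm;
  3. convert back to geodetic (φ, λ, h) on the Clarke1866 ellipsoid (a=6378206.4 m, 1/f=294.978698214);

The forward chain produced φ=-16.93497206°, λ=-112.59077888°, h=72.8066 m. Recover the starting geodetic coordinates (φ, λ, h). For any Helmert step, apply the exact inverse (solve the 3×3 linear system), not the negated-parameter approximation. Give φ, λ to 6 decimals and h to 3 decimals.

start: φ=-16.934972°, λ=-112.590779°, h=72.807 m
→ ECEF (a=6378206.400, f=1/294.978698214): X=-2344618.1565, Y=-5635139.4128, Z=-1845859.1752
→ Helmert⁻¹: X=-2344735.5404, Y=-5635658.0645, Z=-1846057.7923
→ geod (Bowring, a=6378388.000): φ=-16.93457400°, λ=-112.58992600°, h=437.8950 m

φ=-16.934574°, λ=-112.589926°, h=437.895 m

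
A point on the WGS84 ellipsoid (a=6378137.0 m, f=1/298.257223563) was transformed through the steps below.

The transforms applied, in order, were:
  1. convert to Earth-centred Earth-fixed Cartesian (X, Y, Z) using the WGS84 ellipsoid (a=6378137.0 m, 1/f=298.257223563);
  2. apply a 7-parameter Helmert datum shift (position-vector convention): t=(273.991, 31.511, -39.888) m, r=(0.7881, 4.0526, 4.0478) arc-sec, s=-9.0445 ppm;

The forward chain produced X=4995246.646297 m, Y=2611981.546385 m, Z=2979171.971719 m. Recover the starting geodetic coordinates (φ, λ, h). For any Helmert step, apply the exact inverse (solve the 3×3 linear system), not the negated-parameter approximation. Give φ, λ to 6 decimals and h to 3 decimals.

φ=28.018437°, λ=27.605032°, h=2166.703 m

start: X=4995246.6463, Y=2611981.5464, Z=2979171.9717 m
→ Helmert⁻¹: X=4995010.5527, Y=2611887.0193, Z=2979326.9657
→ geod (Bowring, a=6378137.000): φ=28.01843700°, λ=27.60503200°, h=2166.7030 m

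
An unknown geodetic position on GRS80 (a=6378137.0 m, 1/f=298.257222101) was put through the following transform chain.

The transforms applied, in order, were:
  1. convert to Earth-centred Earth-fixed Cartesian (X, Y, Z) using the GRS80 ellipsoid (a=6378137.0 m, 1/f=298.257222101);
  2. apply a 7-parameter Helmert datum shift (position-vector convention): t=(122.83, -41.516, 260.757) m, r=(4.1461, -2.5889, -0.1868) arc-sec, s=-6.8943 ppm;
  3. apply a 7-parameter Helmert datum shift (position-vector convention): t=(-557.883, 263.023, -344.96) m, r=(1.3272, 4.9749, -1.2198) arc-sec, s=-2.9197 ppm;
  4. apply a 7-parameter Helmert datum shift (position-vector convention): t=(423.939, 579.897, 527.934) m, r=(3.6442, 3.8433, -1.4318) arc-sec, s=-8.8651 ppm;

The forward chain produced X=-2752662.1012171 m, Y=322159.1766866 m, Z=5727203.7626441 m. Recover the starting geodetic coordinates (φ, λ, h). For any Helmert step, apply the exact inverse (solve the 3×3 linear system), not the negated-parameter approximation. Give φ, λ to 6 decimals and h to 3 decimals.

start: X=-2752662.1012, Y=322159.1767, Z=5727203.7626 m
→ Helmert⁻¹: X=-2753219.3838, Y=321664.1953, Z=5726669.6133
→ Helmert⁻¹: X=-2752809.5672, Y=321422.6811, Z=5726962.8313
→ Helmert⁻¹: X=-2752879.7895, Y=321579.0333, Z=5726769.6445
→ geod (Bowring, a=6378137.000): φ=64.32485700°, λ=173.33716200°, h=1410.7450 m

φ=64.324857°, λ=173.337162°, h=1410.745 m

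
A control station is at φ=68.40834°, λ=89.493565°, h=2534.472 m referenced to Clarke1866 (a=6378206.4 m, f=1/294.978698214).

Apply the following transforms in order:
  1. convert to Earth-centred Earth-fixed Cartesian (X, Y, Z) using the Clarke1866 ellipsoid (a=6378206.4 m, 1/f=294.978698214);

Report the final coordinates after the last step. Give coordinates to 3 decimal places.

X=20814.961 m, Y=2354849.825 m, Z=5910173.996 m

start: φ=68.408340°, λ=89.493565°, h=2534.472 m
→ ECEF (a=6378206.400, f=1/294.978698214): X=20814.9612, Y=2354849.8249, Z=5910173.9962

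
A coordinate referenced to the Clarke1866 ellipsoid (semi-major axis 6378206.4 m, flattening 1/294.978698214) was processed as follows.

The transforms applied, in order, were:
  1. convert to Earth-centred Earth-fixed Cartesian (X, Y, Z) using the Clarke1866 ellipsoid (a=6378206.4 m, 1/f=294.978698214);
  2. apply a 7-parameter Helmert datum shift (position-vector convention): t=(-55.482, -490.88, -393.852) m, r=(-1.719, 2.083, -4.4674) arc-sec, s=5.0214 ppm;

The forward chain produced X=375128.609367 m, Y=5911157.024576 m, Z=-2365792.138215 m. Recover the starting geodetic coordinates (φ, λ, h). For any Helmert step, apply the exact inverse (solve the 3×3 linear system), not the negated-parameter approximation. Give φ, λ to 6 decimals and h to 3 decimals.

φ=-21.901663°, λ=86.369603°, h=3106.412 m

start: X=375128.6094, Y=5911157.0246, Z=-2365792.1382 m
→ Helmert⁻¹: X=375078.0564, Y=5911646.0562, Z=-2365333.3535
→ geod (Bowring, a=6378206.400): φ=-21.90166300°, λ=86.36960300°, h=3106.4120 m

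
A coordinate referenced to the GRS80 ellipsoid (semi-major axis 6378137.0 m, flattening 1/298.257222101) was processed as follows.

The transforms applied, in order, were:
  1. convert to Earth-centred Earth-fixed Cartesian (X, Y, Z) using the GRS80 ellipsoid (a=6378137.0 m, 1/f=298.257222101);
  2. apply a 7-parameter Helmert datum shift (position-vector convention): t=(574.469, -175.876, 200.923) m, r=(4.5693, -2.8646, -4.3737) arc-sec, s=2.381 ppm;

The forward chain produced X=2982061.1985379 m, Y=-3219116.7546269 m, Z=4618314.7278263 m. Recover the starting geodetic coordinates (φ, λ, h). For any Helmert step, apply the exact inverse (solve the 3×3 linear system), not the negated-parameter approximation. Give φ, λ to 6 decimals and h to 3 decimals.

φ=46.658819°, λ=-47.190414°, h=3186.327 m

start: X=2982061.1985, Y=-3219116.7546, Z=4618314.7278 m
→ Helmert⁻¹: X=2981612.0188, Y=-3218767.6878, Z=4618132.7046
→ geod (Bowring, a=6378137.000): φ=46.65881900°, λ=-47.19041400°, h=3186.3270 m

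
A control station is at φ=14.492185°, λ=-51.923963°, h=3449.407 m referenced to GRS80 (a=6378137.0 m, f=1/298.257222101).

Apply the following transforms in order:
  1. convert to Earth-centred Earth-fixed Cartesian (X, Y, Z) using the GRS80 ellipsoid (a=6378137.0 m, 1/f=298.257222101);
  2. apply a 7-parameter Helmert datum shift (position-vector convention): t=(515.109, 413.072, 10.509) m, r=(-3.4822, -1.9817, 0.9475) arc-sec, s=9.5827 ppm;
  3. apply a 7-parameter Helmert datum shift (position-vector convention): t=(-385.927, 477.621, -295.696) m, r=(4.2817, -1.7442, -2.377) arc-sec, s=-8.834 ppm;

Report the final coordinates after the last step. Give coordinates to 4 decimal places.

X=3811212.5397 m, Y=-4863864.9629 m, Z=1586392.3392 m

start: φ=14.492185°, λ=-51.923963°, h=3449.407 m
→ ECEF (a=6378137.000, f=1/298.257222101): X=3811142.8799, Y=-4864719.4390, Z=1586626.3374
→ Helmert 7p (PV): X=3811701.6130, Y=-4864308.6911, Z=1586770.7945
→ Helmert 7p (PV): X=3811212.5397, Y=-4863864.9629, Z=1586392.3392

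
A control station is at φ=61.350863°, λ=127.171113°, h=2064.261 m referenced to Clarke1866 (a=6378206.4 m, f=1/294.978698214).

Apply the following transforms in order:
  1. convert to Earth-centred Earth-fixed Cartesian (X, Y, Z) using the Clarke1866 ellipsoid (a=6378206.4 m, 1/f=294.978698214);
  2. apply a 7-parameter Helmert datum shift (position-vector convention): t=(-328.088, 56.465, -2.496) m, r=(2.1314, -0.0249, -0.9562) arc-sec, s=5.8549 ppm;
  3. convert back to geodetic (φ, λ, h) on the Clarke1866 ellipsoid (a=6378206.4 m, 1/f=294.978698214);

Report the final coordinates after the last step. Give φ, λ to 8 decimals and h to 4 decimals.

φ=61.34940238°, λ=127.17575401°, h=2216.0966 m

start: φ=61.350863°, λ=127.171113°, h=2064.261 m
→ ECEF (a=6378206.400, f=1/294.978698214): X=-1853066.4411, Y=2443882.4296, Z=5575808.1816
→ Helmert 7p (PV): X=-1853394.7223, Y=2443904.1768, Z=5575863.3613
→ geod (Bowring, a=6378206.400): φ=61.34940238°, λ=127.17575401°, h=2216.0966 m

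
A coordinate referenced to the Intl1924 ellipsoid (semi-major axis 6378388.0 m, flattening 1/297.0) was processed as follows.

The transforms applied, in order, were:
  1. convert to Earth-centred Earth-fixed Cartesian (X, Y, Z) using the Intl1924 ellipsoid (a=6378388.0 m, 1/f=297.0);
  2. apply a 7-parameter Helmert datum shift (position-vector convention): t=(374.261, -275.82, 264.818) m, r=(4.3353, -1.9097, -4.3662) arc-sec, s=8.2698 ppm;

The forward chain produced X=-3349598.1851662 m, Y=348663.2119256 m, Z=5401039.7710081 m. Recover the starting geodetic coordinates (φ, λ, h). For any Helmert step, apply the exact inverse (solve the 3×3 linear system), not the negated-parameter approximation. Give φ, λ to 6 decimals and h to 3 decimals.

start: X=-3349598.1852, Y=348663.2119, Z=5401039.7710 m
→ Helmert⁻¹: X=-3349902.1271, Y=348978.7495, Z=5400753.9702
→ geod (Bowring, a=6378388.000): φ=58.22463400°, λ=174.05261900°, h=1982.4560 m

φ=58.224634°, λ=174.052619°, h=1982.456 m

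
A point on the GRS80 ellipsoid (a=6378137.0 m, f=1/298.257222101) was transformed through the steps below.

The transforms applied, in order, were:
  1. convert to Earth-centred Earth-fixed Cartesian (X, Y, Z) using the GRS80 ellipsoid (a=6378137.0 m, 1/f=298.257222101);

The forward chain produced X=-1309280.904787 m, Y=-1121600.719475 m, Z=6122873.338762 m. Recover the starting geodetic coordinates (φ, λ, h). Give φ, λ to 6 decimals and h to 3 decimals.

φ=74.374525°, λ=-139.414856°, h=2641.818 m

start: X=-1309280.9048, Y=-1121600.7195, Z=6122873.3388 m
→ geod (Bowring, a=6378137.000): φ=74.37452500°, λ=-139.41485600°, h=2641.8180 m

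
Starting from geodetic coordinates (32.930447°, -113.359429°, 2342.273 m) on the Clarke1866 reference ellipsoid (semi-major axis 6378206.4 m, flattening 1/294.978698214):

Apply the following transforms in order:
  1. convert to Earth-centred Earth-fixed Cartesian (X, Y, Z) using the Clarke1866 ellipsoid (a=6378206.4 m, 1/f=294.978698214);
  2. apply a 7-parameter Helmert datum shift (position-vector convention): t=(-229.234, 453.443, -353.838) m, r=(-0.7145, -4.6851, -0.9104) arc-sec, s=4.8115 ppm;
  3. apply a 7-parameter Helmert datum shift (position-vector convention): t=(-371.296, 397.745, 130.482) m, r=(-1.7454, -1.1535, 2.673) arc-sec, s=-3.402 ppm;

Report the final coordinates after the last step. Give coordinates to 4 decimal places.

X=-2126187.4464 m, Y=-4920497.0091 m, Z=3448357.7995 m

start: φ=32.930447°, λ=-113.359429°, h=2342.273 m
→ ECEF (a=6378206.400, f=1/294.978698214): X=-2125528.3553, Y=-4921364.2157, Z=3448577.7735
→ Helmert 7p (PV): X=-2125867.8694, Y=-4920913.1243, Z=3448209.2965
→ Helmert 7p (PV): X=-2126187.4464, Y=-4920497.0091, Z=3448357.7995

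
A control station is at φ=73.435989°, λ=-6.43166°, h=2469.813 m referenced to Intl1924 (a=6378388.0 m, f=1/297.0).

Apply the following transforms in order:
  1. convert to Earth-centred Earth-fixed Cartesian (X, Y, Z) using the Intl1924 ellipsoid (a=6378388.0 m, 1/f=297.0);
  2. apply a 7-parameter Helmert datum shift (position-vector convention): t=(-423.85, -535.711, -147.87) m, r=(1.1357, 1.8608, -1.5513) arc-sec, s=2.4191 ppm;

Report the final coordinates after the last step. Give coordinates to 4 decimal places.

X=1812886.5454 m, Y=-204986.8798 m, Z=6093653.3144 m

start: φ=73.435989°, λ=-6.431660°, h=2469.813 m
→ ECEF (a=6378388.000, f=1/297.0): X=1813252.5714, Y=-204403.4842, Z=6093803.9264
→ Helmert 7p (PV): X=1812886.5454, Y=-204986.8798, Z=6093653.3144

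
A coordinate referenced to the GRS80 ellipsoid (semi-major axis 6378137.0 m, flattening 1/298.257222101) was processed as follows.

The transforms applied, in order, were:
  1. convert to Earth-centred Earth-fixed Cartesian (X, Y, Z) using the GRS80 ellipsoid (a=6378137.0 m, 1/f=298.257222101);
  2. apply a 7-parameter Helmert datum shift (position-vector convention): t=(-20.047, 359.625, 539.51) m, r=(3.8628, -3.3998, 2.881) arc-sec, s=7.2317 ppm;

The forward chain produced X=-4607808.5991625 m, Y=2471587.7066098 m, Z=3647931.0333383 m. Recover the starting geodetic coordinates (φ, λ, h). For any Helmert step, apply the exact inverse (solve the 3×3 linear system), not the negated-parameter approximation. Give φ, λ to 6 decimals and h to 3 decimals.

φ=35.079838°, λ=151.792883°, h=3960.108 m

start: X=-4607808.5992, Y=2471587.7066, Z=3647931.0333 m
→ Helmert⁻¹: X=-4607660.5929, Y=2471342.8741, Z=3647394.8116
→ geod (Bowring, a=6378137.000): φ=35.07983800°, λ=151.79288300°, h=3960.1080 m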